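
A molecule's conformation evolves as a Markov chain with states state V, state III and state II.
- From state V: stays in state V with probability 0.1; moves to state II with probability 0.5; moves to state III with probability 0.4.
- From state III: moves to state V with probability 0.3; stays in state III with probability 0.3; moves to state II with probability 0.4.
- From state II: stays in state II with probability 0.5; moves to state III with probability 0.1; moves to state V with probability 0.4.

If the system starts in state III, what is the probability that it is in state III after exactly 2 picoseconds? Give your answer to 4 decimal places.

0.2500

Sum over the intermediate state after 1 picosecond:
P = P(state III→state V)·P(state V→state III) + P(state III→state III)·P(state III→state III) + P(state III→state II)·P(state II→state III)
  = 0.3×0.4 + 0.3×0.3 + 0.4×0.1
  = 0.1200 + 0.0900 + 0.0400 = 0.2500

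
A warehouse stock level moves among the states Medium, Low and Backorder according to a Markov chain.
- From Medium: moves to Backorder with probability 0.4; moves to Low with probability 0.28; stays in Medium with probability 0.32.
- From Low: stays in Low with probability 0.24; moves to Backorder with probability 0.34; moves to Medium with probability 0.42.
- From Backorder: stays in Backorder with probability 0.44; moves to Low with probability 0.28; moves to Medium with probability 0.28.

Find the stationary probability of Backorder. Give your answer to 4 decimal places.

0.3998

Let the stationary distribution be π with π = πP and π_1 + π_2 + π_3 = 1.
π_1 = 0.32·π_1 + 0.42·π_2 + 0.28·π_3
π_2 = 0.28·π_1 + 0.24·π_2 + 0.28·π_3
Solving with the normalization constraint gives π = (0.3309, 0.2692, 0.3998).
So the stationary probability of Backorder is 0.3998.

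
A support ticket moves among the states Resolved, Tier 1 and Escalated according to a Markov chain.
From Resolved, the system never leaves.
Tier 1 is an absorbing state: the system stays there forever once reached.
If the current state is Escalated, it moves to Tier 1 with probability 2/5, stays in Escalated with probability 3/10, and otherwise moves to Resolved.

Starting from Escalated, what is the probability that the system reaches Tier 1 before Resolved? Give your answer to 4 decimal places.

Let h(s) be the probability of absorption at Tier 1 starting from transient state s. Then h(Tier 1) = 1 and h(Resolved) = 0. By first-step analysis:
h(Escalated) = 0.3·0 + 0.4·1 + 0.3·h(Escalated)
Solving: h(Escalated) = 0.5714.
Starting from Escalated, the probability is 0.5714.

0.5714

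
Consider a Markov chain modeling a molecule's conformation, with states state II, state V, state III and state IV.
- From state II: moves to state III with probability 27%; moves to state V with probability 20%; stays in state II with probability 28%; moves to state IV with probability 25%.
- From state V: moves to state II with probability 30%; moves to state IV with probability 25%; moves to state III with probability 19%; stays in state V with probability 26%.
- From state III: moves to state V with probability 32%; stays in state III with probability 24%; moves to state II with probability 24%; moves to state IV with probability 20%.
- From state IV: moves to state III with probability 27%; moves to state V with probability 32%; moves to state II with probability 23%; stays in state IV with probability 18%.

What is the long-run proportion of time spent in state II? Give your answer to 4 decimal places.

Let the stationary distribution be π with π = πP and π_1 + π_2 + π_3 + π_4 = 1.
π_1 = 0.28·π_1 + 0.3·π_2 + 0.24·π_3 + 0.23·π_4
π_2 = 0.2·π_1 + 0.26·π_2 + 0.32·π_3 + 0.32·π_4
π_3 = 0.27·π_1 + 0.19·π_2 + 0.24·π_3 + 0.27·π_4
Solving with the normalization constraint gives π = (0.2647, 0.2719, 0.2410, 0.2224).
So the stationary probability of state II is 0.2647.

0.2647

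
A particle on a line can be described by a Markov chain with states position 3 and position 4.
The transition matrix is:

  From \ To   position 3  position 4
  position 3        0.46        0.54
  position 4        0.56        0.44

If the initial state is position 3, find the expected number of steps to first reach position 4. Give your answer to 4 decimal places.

Let t(s) be the expected number of steps to first reach position 4 from state s, with t(position 4) = 0. Conditioning on the first step:
t(position 3) = 1 + 0.46·t(position 3)
Solving: t(position 3) = 1.8519.
Expected steps from position 3 to position 4: 1.8519.

1.8519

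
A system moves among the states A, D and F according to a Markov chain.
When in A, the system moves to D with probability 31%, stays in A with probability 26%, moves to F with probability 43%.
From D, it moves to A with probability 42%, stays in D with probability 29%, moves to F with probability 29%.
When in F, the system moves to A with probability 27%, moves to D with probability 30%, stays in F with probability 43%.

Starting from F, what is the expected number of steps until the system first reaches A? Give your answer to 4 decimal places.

Let t(s) be the expected number of steps to first reach A from state s, with t(A) = 0. Conditioning on the first step:
t(D) = 1 + 0.29·t(D) + 0.29·t(F)
t(F) = 1 + 0.3·t(D) + 0.43·t(F)
Solving: t(D) = 2.7070, t(F) = 3.1791.
Expected steps from F to A: 3.1791.

3.1791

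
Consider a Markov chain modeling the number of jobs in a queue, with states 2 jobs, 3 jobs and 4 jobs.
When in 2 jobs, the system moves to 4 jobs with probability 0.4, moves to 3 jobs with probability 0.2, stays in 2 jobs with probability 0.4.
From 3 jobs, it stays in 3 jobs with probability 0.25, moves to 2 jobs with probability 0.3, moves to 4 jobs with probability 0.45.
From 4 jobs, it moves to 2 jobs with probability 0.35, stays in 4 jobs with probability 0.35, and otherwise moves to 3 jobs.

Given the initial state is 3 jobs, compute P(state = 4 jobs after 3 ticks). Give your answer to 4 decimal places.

Propagate the distribution vector 3 ticks from 3 jobs.
After 0 ticks: (0.0000, 1.0000, 0.0000)
After 1 tick: (0.3000, 0.2500, 0.4500)
After 2 ticks: (0.3525, 0.2575, 0.3900)
After 3 ticks: (0.3548, 0.2519, 0.3934)
P(in 4 jobs after 3 ticks) = 0.3934

0.3934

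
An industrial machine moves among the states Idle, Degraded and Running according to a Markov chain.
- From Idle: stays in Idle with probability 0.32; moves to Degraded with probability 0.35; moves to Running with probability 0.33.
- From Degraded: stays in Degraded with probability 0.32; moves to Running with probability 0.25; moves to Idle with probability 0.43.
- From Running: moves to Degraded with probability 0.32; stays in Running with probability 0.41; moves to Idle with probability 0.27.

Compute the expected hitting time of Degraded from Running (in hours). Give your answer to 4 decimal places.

Let t(s) be the expected number of hours to first reach Degraded from state s, with t(Degraded) = 0. Conditioning on the first hour:
t(Idle) = 1 + 0.32·t(Idle) + 0.33·t(Running)
t(Running) = 1 + 0.27·t(Idle) + 0.41·t(Running)
Solving: t(Idle) = 2.9478, t(Running) = 3.0439.
Expected hours from Running to Degraded: 3.0439.

3.0439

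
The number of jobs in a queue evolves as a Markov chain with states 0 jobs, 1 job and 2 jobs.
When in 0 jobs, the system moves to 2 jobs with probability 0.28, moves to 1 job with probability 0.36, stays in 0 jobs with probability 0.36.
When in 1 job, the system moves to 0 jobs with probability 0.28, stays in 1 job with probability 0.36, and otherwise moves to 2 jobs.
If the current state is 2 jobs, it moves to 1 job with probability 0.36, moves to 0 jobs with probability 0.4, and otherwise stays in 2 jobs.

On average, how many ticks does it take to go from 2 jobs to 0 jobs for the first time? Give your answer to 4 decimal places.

2.8027

Let t(s) be the expected number of ticks to first reach 0 jobs from state s, with t(0 jobs) = 0. Conditioning on the first tick:
t(1 job) = 1 + 0.36·t(1 job) + 0.36·t(2 jobs)
t(2 jobs) = 1 + 0.36·t(1 job) + 0.24·t(2 jobs)
Solving: t(1 job) = 3.1390, t(2 jobs) = 2.8027.
Expected ticks from 2 jobs to 0 jobs: 2.8027.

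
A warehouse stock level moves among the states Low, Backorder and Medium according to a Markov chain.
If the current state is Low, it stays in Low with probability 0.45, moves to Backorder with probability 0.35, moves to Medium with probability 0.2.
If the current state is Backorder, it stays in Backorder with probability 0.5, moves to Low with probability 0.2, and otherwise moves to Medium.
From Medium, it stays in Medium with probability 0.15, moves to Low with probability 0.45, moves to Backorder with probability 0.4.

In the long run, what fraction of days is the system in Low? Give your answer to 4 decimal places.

Let the stationary distribution be π with π = πP and π_1 + π_2 + π_3 = 1.
π_1 = 0.45·π_1 + 0.2·π_2 + 0.45·π_3
π_2 = 0.35·π_1 + 0.5·π_2 + 0.4·π_3
Solving with the normalization constraint gives π = (0.3437, 0.4254, 0.2310).
So the stationary probability of Low is 0.3437.

0.3437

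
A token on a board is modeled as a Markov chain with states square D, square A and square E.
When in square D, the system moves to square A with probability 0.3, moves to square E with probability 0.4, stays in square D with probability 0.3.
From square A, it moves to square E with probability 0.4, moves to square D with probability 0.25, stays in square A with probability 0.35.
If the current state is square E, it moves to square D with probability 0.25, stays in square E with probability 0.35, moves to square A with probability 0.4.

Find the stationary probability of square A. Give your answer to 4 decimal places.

Let the stationary distribution be π with π = πP and π_1 + π_2 + π_3 = 1.
π_1 = 0.3·π_1 + 0.25·π_2 + 0.25·π_3
π_2 = 0.3·π_1 + 0.35·π_2 + 0.4·π_3
Solving with the normalization constraint gives π = (0.2632, 0.3559, 0.3810).
So the stationary probability of square A is 0.3559.

0.3559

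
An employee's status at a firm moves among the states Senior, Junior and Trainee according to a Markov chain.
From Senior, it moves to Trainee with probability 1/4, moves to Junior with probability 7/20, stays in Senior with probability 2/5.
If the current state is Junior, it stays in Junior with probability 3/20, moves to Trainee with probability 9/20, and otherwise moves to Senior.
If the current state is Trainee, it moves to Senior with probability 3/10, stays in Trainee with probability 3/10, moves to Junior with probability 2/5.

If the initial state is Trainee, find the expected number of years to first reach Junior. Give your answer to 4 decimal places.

Let t(s) be the expected number of years to first reach Junior from state s, with t(Junior) = 0. Conditioning on the first year:
t(Senior) = 1 + 0.4·t(Senior) + 0.25·t(Trainee)
t(Trainee) = 1 + 0.3·t(Senior) + 0.3·t(Trainee)
Solving: t(Senior) = 2.7536, t(Trainee) = 2.6087.
Expected years from Trainee to Junior: 2.6087.

2.6087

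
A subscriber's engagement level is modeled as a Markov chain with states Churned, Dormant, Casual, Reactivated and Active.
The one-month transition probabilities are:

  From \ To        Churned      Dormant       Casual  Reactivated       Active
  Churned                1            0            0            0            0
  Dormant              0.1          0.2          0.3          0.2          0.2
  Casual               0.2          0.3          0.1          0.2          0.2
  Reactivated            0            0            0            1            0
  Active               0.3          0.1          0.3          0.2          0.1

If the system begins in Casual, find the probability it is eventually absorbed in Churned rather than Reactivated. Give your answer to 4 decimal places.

Let h(s) be the probability of absorption at Churned starting from transient state s. Then h(Churned) = 1 and h(Reactivated) = 0. By first-step analysis:
h(Dormant) = 0.1·1 + 0.2·h(Dormant) + 0.3·h(Casual) + 0.2·0 + 0.2·h(Active)
h(Casual) = 0.2·1 + 0.3·h(Dormant) + 0.1·h(Casual) + 0.2·0 + 0.2·h(Active)
h(Active) = 0.3·1 + 0.1·h(Dormant) + 0.3·h(Casual) + 0.2·0 + 0.1·h(Active)
Solving: h(Dormant) = 0.4465, h(Casual) = 0.4927, h(Active) = 0.5472.
Starting from Casual, the probability is 0.4927.

0.4927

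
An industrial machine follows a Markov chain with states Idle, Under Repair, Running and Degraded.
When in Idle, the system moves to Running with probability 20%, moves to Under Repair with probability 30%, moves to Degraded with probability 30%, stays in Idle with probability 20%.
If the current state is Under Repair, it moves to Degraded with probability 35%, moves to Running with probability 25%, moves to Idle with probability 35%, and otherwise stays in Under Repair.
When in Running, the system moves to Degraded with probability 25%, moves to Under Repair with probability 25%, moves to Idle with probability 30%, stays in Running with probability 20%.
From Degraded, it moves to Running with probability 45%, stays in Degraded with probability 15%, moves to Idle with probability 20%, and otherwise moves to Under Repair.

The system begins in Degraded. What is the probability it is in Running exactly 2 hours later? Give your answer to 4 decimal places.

0.2475

Propagate the distribution vector 2 hours from Degraded.
After 0 hours: (0.0000, 0.0000, 0.0000, 1.0000)
After 1 hour: (0.2000, 0.2000, 0.4500, 0.1500)
After 2 hours: (0.2750, 0.2125, 0.2475, 0.2650)
P(in Running after 2 hours) = 0.2475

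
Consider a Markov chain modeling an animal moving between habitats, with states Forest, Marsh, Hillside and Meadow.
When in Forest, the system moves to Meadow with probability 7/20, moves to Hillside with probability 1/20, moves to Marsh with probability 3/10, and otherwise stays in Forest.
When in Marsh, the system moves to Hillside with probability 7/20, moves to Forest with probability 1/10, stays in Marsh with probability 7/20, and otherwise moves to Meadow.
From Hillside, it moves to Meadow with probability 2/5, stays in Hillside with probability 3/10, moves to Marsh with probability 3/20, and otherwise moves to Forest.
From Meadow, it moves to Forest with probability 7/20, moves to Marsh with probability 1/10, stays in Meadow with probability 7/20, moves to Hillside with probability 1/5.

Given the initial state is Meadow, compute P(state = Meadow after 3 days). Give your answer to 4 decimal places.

0.3284

Propagate the distribution vector 3 days from Meadow.
After 0 days: (0.0000, 0.0000, 0.0000, 1.0000)
After 1 day: (0.3500, 0.1000, 0.2000, 0.3500)
After 2 days: (0.2675, 0.2050, 0.1825, 0.3450)
After 3 days: (0.2489, 0.2139, 0.2089, 0.3284)
P(in Meadow after 3 days) = 0.3284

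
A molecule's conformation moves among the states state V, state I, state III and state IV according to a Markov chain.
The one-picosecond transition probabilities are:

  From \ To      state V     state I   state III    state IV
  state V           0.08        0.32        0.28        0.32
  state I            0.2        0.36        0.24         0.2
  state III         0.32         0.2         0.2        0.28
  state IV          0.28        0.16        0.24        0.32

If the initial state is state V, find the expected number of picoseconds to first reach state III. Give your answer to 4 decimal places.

Let t(s) be the expected number of picoseconds to first reach state III from state s, with t(state III) = 0. Conditioning on the first picosecond:
t(state V) = 1 + 0.08·t(state V) + 0.32·t(state I) + 0.32·t(state IV)
t(state I) = 1 + 0.2·t(state V) + 0.36·t(state I) + 0.2·t(state IV)
t(state IV) = 1 + 0.28·t(state V) + 0.16·t(state I) + 0.32·t(state IV)
Solving: t(state V) = 3.8889, t(state I) = 4.0344, t(state IV) = 4.0212.
Expected picoseconds from state V to state III: 3.8889.

3.8889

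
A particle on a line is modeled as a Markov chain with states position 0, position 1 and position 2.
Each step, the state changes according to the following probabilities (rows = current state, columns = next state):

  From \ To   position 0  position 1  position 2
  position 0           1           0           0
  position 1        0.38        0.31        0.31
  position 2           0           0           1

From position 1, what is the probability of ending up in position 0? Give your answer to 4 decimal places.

Let h(s) be the probability of absorption at position 0 starting from transient state s. Then h(position 0) = 1 and h(position 2) = 0. By first-step analysis:
h(position 1) = 0.38·1 + 0.31·h(position 1) + 0.31·0
Solving: h(position 1) = 0.5507.
Starting from position 1, the probability is 0.5507.

0.5507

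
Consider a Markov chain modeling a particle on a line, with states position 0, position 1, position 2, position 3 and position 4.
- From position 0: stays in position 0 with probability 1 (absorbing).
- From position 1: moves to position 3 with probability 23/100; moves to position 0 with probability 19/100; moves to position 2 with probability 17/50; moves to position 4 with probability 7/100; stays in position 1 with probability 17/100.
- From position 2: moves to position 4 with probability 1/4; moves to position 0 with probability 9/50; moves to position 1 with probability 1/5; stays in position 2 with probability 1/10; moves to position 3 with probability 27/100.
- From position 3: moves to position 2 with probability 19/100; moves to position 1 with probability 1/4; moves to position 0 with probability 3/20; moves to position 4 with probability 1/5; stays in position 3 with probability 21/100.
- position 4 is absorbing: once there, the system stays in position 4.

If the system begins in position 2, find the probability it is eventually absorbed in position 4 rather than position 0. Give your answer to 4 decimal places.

Let h(s) be the probability of absorption at position 4 starting from transient state s. Then h(position 4) = 1 and h(position 0) = 0. By first-step analysis:
h(position 1) = 0.19·0 + 0.17·h(position 1) + 0.34·h(position 2) + 0.23·h(position 3) + 0.07·1
h(position 2) = 0.18·0 + 0.2·h(position 1) + 0.1·h(position 2) + 0.27·h(position 3) + 0.25·1
h(position 3) = 0.15·0 + 0.25·h(position 1) + 0.19·h(position 2) + 0.21·h(position 3) + 0.2·1
Solving: h(position 1) = 0.4484, h(position 2) = 0.5345, h(position 3) = 0.5236.
Starting from position 2, the probability is 0.5345.

0.5345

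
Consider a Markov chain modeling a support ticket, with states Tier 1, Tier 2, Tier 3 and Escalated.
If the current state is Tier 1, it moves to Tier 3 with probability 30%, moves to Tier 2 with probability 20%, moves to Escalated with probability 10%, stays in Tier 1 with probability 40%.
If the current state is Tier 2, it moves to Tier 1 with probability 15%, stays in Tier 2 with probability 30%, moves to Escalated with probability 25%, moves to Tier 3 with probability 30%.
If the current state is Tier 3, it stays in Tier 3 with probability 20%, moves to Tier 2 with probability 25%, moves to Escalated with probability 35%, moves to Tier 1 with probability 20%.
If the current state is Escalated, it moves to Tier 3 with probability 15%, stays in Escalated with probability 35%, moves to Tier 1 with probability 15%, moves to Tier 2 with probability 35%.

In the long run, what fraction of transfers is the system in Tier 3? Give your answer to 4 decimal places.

0.2362

Let the stationary distribution be π with π = πP and π_1 + π_2 + π_3 + π_4 = 1.
π_1 = 0.4·π_1 + 0.15·π_2 + 0.2·π_3 + 0.15·π_4
π_2 = 0.2·π_1 + 0.3·π_2 + 0.25·π_3 + 0.35·π_4
π_3 = 0.3·π_1 + 0.3·π_2 + 0.2·π_3 + 0.15·π_4
Solving with the normalization constraint gives π = (0.2157, 0.2800, 0.2362, 0.2681).
So the stationary probability of Tier 3 is 0.2362.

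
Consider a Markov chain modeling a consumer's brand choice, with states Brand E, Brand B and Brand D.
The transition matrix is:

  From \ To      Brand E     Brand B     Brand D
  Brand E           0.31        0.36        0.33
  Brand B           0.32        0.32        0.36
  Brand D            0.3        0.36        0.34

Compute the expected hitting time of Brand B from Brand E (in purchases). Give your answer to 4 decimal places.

Let t(s) be the expected number of purchases to first reach Brand B from state s, with t(Brand B) = 0. Conditioning on the first purchase:
t(Brand E) = 1 + 0.31·t(Brand E) + 0.33·t(Brand D)
t(Brand D) = 1 + 0.3·t(Brand E) + 0.34·t(Brand D)
Solving: t(Brand E) = 2.7778, t(Brand D) = 2.7778.
Expected purchases from Brand E to Brand B: 2.7778.

2.7778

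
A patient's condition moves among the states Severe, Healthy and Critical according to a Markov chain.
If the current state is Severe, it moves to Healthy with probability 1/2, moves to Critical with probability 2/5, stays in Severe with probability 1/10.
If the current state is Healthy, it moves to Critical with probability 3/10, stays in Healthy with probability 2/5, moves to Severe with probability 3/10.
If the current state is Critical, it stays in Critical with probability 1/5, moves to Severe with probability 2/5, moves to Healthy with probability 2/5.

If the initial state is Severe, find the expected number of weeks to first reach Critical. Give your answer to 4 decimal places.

Let t(s) be the expected number of weeks to first reach Critical from state s, with t(Critical) = 0. Conditioning on the first week:
t(Severe) = 1 + 0.1·t(Severe) + 0.5·t(Healthy)
t(Healthy) = 1 + 0.3·t(Severe) + 0.4·t(Healthy)
Solving: t(Severe) = 2.8205, t(Healthy) = 3.0769.
Expected weeks from Severe to Critical: 2.8205.

2.8205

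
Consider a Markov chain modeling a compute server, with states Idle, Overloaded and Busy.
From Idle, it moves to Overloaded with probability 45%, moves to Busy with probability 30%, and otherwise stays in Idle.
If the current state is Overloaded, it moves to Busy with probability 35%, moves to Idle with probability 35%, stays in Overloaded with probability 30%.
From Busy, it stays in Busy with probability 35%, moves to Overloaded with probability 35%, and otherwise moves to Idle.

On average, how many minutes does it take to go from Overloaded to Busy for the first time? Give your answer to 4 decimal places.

Let t(s) be the expected number of minutes to first reach Busy from state s, with t(Busy) = 0. Conditioning on the first minute:
t(Idle) = 1 + 0.25·t(Idle) + 0.45·t(Overloaded)
t(Overloaded) = 1 + 0.35·t(Idle) + 0.3·t(Overloaded)
Solving: t(Idle) = 3.1293, t(Overloaded) = 2.9932.
Expected minutes from Overloaded to Busy: 2.9932.

2.9932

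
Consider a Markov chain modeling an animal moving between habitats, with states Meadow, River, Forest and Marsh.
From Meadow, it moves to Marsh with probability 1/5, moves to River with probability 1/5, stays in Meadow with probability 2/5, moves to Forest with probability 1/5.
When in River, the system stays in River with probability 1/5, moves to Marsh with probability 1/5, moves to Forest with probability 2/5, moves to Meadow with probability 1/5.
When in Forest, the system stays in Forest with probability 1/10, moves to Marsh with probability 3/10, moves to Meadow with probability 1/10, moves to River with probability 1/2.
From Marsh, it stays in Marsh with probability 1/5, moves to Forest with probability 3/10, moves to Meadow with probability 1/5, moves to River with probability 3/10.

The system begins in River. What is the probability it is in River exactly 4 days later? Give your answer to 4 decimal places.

Propagate the distribution vector 4 days from River.
After 0 days: (0.0000, 1.0000, 0.0000, 0.0000)
After 1 day: (0.2000, 0.2000, 0.4000, 0.2000)
After 2 days: (0.2000, 0.3400, 0.2200, 0.2400)
After 3 days: (0.2180, 0.2900, 0.2700, 0.2220)
After 4 days: (0.2166, 0.3032, 0.2532, 0.2270)
P(in River after 4 days) = 0.3032

0.3032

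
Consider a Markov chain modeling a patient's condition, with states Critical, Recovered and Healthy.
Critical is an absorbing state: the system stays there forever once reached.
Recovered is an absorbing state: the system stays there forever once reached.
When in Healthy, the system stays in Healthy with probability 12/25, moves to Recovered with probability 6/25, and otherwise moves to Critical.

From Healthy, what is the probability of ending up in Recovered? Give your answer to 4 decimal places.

Let h(s) be the probability of absorption at Recovered starting from transient state s. Then h(Recovered) = 1 and h(Critical) = 0. By first-step analysis:
h(Healthy) = 0.28·0 + 0.24·1 + 0.48·h(Healthy)
Solving: h(Healthy) = 0.4615.
Starting from Healthy, the probability is 0.4615.

0.4615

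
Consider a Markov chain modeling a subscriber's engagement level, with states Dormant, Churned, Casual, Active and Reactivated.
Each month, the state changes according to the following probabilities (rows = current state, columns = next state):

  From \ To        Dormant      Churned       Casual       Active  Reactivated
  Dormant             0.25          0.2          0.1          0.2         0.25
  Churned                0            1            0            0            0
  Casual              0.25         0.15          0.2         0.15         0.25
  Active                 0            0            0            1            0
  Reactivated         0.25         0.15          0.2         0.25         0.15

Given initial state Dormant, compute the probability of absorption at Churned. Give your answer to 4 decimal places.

Let h(s) be the probability of absorption at Churned starting from transient state s. Then h(Churned) = 1 and h(Active) = 0. By first-step analysis:
h(Dormant) = 0.25·h(Dormant) + 0.2·1 + 0.1·h(Casual) + 0.2·0 + 0.25·h(Reactivated)
h(Casual) = 0.25·h(Dormant) + 0.15·1 + 0.2·h(Casual) + 0.15·0 + 0.25·h(Reactivated)
h(Reactivated) = 0.25·h(Dormant) + 0.15·1 + 0.2·h(Casual) + 0.25·0 + 0.15·h(Reactivated)
Solving: h(Dormant) = 0.4706, h(Casual) = 0.4673, h(Reactivated) = 0.4248.
Starting from Dormant, the probability is 0.4706.

0.4706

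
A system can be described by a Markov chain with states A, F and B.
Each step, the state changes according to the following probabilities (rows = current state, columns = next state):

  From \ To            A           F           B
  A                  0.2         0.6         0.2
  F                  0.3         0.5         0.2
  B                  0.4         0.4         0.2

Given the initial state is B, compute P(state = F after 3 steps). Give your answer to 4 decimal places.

Propagate the distribution vector 3 steps from B.
After 0 steps: (0.0000, 0.0000, 1.0000)
After 1 step: (0.4000, 0.4000, 0.2000)
After 2 steps: (0.2800, 0.5200, 0.2000)
After 3 steps: (0.2920, 0.5080, 0.2000)
P(in F after 3 steps) = 0.5080

0.5080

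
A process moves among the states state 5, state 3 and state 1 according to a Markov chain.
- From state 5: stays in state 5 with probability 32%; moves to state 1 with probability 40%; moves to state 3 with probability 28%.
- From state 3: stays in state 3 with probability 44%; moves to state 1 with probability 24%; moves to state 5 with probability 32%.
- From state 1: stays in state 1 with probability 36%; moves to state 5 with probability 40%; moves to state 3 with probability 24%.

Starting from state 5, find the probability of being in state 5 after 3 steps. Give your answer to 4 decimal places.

Propagate the distribution vector 3 steps from state 5.
After 0 steps: (1.0000, 0.0000, 0.0000)
After 1 step: (0.3200, 0.2800, 0.4000)
After 2 steps: (0.3520, 0.3088, 0.3392)
After 3 steps: (0.3471, 0.3158, 0.3370)
P(in state 5 after 3 steps) = 0.3471

0.3471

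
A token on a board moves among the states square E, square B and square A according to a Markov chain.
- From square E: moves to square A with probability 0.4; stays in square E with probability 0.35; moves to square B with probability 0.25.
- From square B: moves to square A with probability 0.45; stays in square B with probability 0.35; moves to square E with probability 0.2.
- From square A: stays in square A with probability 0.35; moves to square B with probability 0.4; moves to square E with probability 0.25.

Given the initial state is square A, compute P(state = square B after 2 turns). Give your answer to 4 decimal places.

Sum over the intermediate state after 1 turn:
P = P(square A→square E)·P(square E→square B) + P(square A→square B)·P(square B→square B) + P(square A→square A)·P(square A→square B)
  = 0.25×0.25 + 0.4×0.35 + 0.35×0.4
  = 0.0625 + 0.1400 + 0.1400 = 0.3425

0.3425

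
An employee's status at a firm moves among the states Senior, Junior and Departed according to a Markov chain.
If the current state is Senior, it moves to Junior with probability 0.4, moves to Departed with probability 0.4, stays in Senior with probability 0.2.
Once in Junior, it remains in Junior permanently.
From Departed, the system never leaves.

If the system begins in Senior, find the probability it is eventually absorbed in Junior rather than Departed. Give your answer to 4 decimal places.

Let h(s) be the probability of absorption at Junior starting from transient state s. Then h(Junior) = 1 and h(Departed) = 0. By first-step analysis:
h(Senior) = 0.2·h(Senior) + 0.4·1 + 0.4·0
Solving: h(Senior) = 0.5000.
Starting from Senior, the probability is 0.5000.

0.5000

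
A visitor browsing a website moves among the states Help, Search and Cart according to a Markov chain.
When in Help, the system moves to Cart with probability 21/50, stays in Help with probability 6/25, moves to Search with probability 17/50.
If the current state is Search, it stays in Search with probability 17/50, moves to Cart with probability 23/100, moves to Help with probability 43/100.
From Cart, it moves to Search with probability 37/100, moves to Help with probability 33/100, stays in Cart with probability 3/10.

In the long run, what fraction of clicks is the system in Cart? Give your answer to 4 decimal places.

0.3157

Let the stationary distribution be π with π = πP and π_1 + π_2 + π_3 = 1.
π_1 = 0.24·π_1 + 0.43·π_2 + 0.33·π_3
π_2 = 0.34·π_1 + 0.34·π_2 + 0.37·π_3
Solving with the normalization constraint gives π = (0.3348, 0.3495, 0.3157).
So the stationary probability of Cart is 0.3157.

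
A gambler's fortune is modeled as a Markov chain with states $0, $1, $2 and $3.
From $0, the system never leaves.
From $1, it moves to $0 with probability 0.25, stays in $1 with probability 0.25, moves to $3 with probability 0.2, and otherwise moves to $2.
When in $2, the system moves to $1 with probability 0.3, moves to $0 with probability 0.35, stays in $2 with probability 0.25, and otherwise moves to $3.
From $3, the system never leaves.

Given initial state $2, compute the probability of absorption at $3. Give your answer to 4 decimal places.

0.2857

Let h(s) be the probability of absorption at $3 starting from transient state s. Then h($3) = 1 and h($0) = 0. By first-step analysis:
h($1) = 0.25·0 + 0.25·h($1) + 0.3·h($2) + 0.2·1
h($2) = 0.35·0 + 0.3·h($1) + 0.25·h($2) + 0.1·1
Solving: h($1) = 0.3810, h($2) = 0.2857.
Starting from $2, the probability is 0.2857.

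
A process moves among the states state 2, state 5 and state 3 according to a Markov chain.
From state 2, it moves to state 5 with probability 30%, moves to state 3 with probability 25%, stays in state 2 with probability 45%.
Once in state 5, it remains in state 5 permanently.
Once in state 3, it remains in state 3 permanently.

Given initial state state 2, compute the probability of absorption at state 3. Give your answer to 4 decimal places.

0.4545

Let h(s) be the probability of absorption at state 3 starting from transient state s. Then h(state 3) = 1 and h(state 5) = 0. By first-step analysis:
h(state 2) = 0.45·h(state 2) + 0.3·0 + 0.25·1
Solving: h(state 2) = 0.4545.
Starting from state 2, the probability is 0.4545.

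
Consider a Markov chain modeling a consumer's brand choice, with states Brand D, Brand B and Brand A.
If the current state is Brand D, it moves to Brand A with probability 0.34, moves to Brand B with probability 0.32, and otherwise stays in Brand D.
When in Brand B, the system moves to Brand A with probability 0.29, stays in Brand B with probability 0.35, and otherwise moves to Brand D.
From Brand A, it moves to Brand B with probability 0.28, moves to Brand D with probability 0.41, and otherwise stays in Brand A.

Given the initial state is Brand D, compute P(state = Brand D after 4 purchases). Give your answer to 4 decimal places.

0.3684

Propagate the distribution vector 4 purchases from Brand D.
After 0 purchases: (1.0000, 0.0000, 0.0000)
After 1 purchase: (0.3400, 0.3200, 0.3400)
After 2 purchases: (0.3702, 0.3160, 0.3138)
After 3 purchases: (0.3683, 0.3169, 0.3148)
After 4 purchases: (0.3684, 0.3169, 0.3147)
P(in Brand D after 4 purchases) = 0.3684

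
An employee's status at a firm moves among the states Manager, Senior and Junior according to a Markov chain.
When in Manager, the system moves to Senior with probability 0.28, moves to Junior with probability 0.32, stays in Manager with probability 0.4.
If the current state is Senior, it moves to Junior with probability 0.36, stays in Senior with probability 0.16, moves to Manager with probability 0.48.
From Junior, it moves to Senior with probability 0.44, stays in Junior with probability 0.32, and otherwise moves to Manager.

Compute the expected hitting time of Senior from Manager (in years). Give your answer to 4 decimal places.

3.0193

Let t(s) be the expected number of years to first reach Senior from state s, with t(Senior) = 0. Conditioning on the first year:
t(Manager) = 1 + 0.4·t(Manager) + 0.32·t(Junior)
t(Junior) = 1 + 0.24·t(Manager) + 0.32·t(Junior)
Solving: t(Manager) = 3.0193, t(Junior) = 2.5362.
Expected years from Manager to Senior: 3.0193.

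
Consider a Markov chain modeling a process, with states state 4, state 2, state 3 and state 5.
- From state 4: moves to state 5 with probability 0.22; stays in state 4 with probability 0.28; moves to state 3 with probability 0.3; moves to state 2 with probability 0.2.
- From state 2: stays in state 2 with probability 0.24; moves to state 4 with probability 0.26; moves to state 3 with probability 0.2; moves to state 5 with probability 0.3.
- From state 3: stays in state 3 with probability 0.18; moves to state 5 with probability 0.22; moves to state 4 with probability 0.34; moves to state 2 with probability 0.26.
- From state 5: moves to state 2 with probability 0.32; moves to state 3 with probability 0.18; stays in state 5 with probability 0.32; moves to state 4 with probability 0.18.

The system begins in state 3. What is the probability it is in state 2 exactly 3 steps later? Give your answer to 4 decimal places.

Propagate the distribution vector 3 steps from state 3.
After 0 steps: (0.0000, 0.0000, 1.0000, 0.0000)
After 1 step: (0.3400, 0.2600, 0.1800, 0.2200)
After 2 steps: (0.2636, 0.2476, 0.2260, 0.2628)
After 3 steps: (0.2623, 0.2550, 0.2166, 0.2661)
P(in state 2 after 3 steps) = 0.2550

0.2550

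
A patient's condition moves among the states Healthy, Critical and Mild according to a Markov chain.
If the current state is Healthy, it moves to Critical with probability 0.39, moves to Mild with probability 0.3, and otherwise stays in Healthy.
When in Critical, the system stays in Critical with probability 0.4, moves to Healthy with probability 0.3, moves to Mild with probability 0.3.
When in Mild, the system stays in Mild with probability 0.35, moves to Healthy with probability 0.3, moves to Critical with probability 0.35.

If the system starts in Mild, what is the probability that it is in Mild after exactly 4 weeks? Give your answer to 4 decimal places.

0.3158

Propagate the distribution vector 4 weeks from Mild.
After 0 weeks: (0.0000, 0.0000, 1.0000)
After 1 week: (0.3000, 0.3500, 0.3500)
After 2 weeks: (0.3030, 0.3795, 0.3175)
After 3 weeks: (0.3030, 0.3811, 0.3159)
After 4 weeks: (0.3030, 0.3812, 0.3158)
P(in Mild after 4 weeks) = 0.3158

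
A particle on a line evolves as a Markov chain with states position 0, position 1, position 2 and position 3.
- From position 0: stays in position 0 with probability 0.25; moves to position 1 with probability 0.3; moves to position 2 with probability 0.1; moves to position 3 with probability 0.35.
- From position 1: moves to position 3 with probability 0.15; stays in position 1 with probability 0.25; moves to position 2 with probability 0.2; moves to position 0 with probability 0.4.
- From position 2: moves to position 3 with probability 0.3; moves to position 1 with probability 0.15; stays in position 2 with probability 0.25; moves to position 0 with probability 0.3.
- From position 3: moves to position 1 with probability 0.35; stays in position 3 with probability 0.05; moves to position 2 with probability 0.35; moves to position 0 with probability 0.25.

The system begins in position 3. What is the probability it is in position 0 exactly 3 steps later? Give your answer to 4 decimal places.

Propagate the distribution vector 3 steps from position 3.
After 0 steps: (0.0000, 0.0000, 0.0000, 1.0000)
After 1 step: (0.2500, 0.3500, 0.3500, 0.0500)
After 2 steps: (0.3200, 0.2325, 0.2000, 0.2475)
After 3 steps: (0.2949, 0.2708, 0.2151, 0.2193)
P(in position 0 after 3 steps) = 0.2949

0.2949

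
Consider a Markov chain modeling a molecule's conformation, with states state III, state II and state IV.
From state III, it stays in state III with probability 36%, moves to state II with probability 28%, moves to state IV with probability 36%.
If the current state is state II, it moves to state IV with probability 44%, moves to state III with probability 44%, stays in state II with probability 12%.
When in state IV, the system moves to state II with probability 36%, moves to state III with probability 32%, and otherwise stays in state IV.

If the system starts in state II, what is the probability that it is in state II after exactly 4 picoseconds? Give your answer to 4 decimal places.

Propagate the distribution vector 4 picoseconds from state II.
After 0 picoseconds: (0.0000, 1.0000, 0.0000)
After 1 picosecond: (0.4400, 0.1200, 0.4400)
After 2 picoseconds: (0.3520, 0.2960, 0.3520)
After 3 picoseconds: (0.3696, 0.2608, 0.3696)
After 4 picoseconds: (0.3661, 0.2678, 0.3661)
P(in state II after 4 picoseconds) = 0.2678

0.2678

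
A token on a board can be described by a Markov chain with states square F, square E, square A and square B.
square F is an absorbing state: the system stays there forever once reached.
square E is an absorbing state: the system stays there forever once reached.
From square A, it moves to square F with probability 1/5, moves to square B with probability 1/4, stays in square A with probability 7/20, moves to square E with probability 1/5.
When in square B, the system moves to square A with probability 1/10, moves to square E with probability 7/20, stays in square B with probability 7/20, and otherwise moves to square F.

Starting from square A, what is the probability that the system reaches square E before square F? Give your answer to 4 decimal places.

Let h(s) be the probability of absorption at square E starting from transient state s. Then h(square E) = 1 and h(square F) = 0. By first-step analysis:
h(square A) = 0.2·0 + 0.2·1 + 0.35·h(square A) + 0.25·h(square B)
h(square B) = 0.2·0 + 0.35·1 + 0.1·h(square A) + 0.35·h(square B)
Solving: h(square A) = 0.5472, h(square B) = 0.6226.
Starting from square A, the probability is 0.5472.

0.5472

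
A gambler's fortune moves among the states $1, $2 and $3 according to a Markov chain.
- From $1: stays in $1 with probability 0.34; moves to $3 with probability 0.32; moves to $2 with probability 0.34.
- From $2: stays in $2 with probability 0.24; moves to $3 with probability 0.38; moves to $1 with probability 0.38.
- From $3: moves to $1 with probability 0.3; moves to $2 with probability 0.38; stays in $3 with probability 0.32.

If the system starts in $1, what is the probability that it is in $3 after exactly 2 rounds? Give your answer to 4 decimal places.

Sum over the intermediate state after 1 round:
P = P($1→$1)·P($1→$3) + P($1→$2)·P($2→$3) + P($1→$3)·P($3→$3)
  = 0.34×0.32 + 0.34×0.38 + 0.32×0.32
  = 0.1088 + 0.1292 + 0.1024 = 0.3404

0.3404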